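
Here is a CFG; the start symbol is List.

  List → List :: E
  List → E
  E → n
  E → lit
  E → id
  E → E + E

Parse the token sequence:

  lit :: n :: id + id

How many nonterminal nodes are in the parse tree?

8

[List [List [List [E lit]] :: [E n]] :: [E [E id] + [E id]]]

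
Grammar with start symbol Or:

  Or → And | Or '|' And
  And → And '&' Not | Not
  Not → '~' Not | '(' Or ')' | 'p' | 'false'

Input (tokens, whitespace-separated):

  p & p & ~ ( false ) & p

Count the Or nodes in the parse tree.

2

[Or [And [And [And [And [Not p]] & [Not p]] & [Not ~ [Not ( [Or [And [Not false]]] )]]] & [Not p]]]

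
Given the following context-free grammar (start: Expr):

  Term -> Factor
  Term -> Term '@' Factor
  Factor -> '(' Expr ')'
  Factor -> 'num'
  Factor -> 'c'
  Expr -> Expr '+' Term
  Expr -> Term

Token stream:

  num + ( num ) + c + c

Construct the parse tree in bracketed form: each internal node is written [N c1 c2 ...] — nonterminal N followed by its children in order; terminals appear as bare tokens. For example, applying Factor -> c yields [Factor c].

Expr
Expr + Term
Expr + Term + Term
Expr + Term + Term + Term
Term + Term + Term + Term
Factor + Term + Term + Term
num + Term + Term + Term
num + Factor + Term + Term
num + ( Expr ) + Term + Term
num + ( Term ) + Term + Term
num + ( Factor ) + Term + Term
num + ( num ) + Term + Term
num + ( num ) + Factor + Term
num + ( num ) + c + Term
num + ( num ) + c + Factor
num + ( num ) + c + c

[Expr [Expr [Expr [Expr [Term [Factor num]]] + [Term [Factor ( [Expr [Term [Factor num]]] )]]] + [Term [Factor c]]] + [Term [Factor c]]]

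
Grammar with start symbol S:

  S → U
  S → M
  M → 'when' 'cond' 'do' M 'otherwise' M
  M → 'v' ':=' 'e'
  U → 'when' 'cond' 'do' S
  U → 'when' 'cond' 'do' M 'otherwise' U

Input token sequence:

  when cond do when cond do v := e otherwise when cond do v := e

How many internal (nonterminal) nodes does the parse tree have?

8

[S [U when cond do [S [U when cond do [M v := e] otherwise [U when cond do [S [M v := e]]]]]]]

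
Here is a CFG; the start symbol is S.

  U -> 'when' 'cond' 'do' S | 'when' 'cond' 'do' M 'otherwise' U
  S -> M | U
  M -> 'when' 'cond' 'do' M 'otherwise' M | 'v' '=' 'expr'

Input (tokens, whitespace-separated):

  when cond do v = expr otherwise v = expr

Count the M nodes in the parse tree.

[S [M when cond do [M v = expr] otherwise [M v = expr]]]

3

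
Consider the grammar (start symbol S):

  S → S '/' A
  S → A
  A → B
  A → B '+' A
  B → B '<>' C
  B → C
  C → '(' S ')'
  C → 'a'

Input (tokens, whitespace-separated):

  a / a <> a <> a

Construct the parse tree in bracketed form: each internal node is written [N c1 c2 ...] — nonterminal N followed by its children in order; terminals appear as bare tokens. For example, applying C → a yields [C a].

S
S / A
A / A
B / A
C / A
a / A
a / B
a / B <> C
a / B <> C <> C
a / C <> C <> C
a / a <> C <> C
a / a <> a <> C
a / a <> a <> a

[S [S [A [B [C a]]]] / [A [B [B [B [C a]] <> [C a]] <> [C a]]]]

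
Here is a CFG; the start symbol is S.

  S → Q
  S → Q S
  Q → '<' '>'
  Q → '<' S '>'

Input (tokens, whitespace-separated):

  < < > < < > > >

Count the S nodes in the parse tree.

4

[S [Q < [S [Q < >] [S [Q < [S [Q < >]] >]]] >]]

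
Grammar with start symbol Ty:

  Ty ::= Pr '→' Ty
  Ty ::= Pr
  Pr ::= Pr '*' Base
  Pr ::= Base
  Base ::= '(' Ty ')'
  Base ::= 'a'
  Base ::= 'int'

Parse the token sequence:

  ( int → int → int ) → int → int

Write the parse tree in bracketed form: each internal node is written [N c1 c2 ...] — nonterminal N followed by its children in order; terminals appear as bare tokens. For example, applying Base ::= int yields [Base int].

Ty
Pr → Ty
Base → Ty
( Ty ) → Ty
( Pr → Ty ) → Ty
( Base → Ty ) → Ty
( int → Ty ) → Ty
( int → Pr → Ty ) → Ty
( int → Base → Ty ) → Ty
( int → int → Ty ) → Ty
( int → int → Pr ) → Ty
( int → int → Base ) → Ty
( int → int → int ) → Ty
( int → int → int ) → Pr → Ty
( int → int → int ) → Base → Ty
( int → int → int ) → int → Ty
( int → int → int ) → int → Pr
( int → int → int ) → int → Base
( int → int → int ) → int → int

[Ty [Pr [Base ( [Ty [Pr [Base int]] → [Ty [Pr [Base int]] → [Ty [Pr [Base int]]]]] )]] → [Ty [Pr [Base int]] → [Ty [Pr [Base int]]]]]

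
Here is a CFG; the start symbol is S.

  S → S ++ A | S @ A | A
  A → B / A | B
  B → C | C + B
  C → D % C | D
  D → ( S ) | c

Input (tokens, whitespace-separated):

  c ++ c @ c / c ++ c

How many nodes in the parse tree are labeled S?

4

[S [S [S [S [A [B [C [D c]]]]] ++ [A [B [C [D c]]]]] @ [A [B [C [D c]]] / [A [B [C [D c]]]]]] ++ [A [B [C [D c]]]]]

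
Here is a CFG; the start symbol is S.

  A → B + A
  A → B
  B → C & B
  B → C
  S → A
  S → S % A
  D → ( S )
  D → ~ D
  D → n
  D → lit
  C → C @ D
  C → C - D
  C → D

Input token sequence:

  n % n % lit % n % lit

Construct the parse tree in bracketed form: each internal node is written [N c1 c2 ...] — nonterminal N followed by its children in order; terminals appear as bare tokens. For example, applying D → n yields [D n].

[S [S [S [S [S [A [B [C [D n]]]]] % [A [B [C [D n]]]]] % [A [B [C [D lit]]]]] % [A [B [C [D n]]]]] % [A [B [C [D lit]]]]]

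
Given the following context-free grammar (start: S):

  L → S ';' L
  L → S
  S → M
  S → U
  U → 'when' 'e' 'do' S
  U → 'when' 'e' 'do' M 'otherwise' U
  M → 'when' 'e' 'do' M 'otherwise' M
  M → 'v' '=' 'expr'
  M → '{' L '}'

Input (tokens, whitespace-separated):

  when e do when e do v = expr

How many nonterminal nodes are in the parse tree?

6

[S [U when e do [S [U when e do [S [M v = expr]]]]]]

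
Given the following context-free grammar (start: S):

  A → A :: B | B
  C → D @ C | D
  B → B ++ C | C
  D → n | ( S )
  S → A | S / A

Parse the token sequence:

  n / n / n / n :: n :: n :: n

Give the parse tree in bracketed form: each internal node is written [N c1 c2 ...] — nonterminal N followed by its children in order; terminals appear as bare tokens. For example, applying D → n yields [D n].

[S [S [S [S [A [B [C [D n]]]]] / [A [B [C [D n]]]]] / [A [B [C [D n]]]]] / [A [A [A [A [B [C [D n]]]] :: [B [C [D n]]]] :: [B [C [D n]]]] :: [B [C [D n]]]]]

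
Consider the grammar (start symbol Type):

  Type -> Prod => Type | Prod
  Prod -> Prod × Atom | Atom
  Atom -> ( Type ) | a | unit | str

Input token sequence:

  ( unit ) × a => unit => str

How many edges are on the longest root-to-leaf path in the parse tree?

[Type [Prod [Prod [Atom ( [Type [Prod [Atom unit]]] )]] × [Atom a]] => [Type [Prod [Atom unit]] => [Type [Prod [Atom str]]]]]

7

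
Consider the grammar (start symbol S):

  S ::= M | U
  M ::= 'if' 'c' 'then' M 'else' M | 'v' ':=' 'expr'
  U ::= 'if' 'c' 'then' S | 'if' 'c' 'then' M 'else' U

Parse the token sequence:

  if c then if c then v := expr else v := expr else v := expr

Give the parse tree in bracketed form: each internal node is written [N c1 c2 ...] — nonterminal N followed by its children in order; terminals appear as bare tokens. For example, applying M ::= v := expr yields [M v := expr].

S
M
if c then M else M
if c then if c then M else M else M
if c then if c then v := expr else M else M
if c then if c then v := expr else v := expr else M
if c then if c then v := expr else v := expr else v := expr

[S [M if c then [M if c then [M v := expr] else [M v := expr]] else [M v := expr]]]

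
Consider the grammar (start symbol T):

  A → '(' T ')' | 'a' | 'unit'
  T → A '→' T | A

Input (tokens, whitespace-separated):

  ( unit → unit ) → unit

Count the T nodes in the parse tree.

[T [A ( [T [A unit] → [T [A unit]]] )] → [T [A unit]]]

4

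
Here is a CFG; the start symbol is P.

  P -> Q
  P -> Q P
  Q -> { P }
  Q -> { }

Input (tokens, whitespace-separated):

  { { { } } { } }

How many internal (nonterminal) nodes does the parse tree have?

8

[P [Q { [P [Q { [P [Q { }]] }] [P [Q { }]]] }]]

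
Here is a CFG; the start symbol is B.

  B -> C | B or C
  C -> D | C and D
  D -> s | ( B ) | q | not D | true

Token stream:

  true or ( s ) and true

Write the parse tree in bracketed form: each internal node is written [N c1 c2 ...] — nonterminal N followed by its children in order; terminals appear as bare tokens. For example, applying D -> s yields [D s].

[B [B [C [D true]]] or [C [C [D ( [B [C [D s]]] )]] and [D true]]]

B
B or C
C or C
D or C
true or C
true or C and D
true or D and D
true or ( B ) and D
true or ( C ) and D
true or ( D ) and D
true or ( s ) and D
true or ( s ) and true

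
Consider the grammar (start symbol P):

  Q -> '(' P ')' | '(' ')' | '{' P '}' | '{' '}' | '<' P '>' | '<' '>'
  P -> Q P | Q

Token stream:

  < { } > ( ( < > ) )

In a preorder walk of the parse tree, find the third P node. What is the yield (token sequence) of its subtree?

[P [Q < [P [Q { }]] >] [P [Q ( [P [Q ( [P [Q < >]] )]] )]]]

( ( < > ) )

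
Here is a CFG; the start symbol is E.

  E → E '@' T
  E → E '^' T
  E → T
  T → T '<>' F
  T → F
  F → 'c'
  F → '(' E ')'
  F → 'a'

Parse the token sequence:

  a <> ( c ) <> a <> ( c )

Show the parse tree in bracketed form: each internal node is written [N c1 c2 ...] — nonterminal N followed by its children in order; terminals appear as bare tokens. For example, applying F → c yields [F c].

[E [T [T [T [T [F a]] <> [F ( [E [T [F c]]] )]] <> [F a]] <> [F ( [E [T [F c]]] )]]]

E
T
T <> F
T <> F <> F
T <> F <> F <> F
F <> F <> F <> F
a <> F <> F <> F
a <> ( E ) <> F <> F
a <> ( T ) <> F <> F
a <> ( F ) <> F <> F
a <> ( c ) <> F <> F
a <> ( c ) <> a <> F
a <> ( c ) <> a <> ( E )
a <> ( c ) <> a <> ( T )
a <> ( c ) <> a <> ( F )
a <> ( c ) <> a <> ( c )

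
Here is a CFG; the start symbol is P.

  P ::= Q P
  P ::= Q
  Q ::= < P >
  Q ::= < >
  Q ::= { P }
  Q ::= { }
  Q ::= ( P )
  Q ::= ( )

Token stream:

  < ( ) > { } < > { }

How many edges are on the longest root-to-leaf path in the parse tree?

5

[P [Q < [P [Q ( )]] >] [P [Q { }] [P [Q < >] [P [Q { }]]]]]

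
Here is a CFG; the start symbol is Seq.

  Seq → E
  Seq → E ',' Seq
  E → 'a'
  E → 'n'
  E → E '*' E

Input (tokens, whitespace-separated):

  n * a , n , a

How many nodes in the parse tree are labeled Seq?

3

[Seq [E [E n] * [E a]] , [Seq [E n] , [Seq [E a]]]]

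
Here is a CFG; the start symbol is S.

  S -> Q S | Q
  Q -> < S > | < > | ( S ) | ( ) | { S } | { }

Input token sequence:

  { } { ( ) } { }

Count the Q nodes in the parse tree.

4

[S [Q { }] [S [Q { [S [Q ( )]] }] [S [Q { }]]]]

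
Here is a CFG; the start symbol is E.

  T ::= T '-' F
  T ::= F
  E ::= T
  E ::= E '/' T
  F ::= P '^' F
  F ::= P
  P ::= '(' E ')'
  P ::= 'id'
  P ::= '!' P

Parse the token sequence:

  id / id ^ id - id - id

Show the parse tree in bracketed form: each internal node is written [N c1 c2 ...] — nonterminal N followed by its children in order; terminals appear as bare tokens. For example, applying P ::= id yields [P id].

[E [E [T [F [P id]]]] / [T [T [T [F [P id] ^ [F [P id]]]] - [F [P id]]] - [F [P id]]]]

E
E / T
T / T
F / T
P / T
id / T
id / T - F
id / T - F - F
id / F - F - F
id / P ^ F - F - F
id / id ^ F - F - F
id / id ^ P - F - F
id / id ^ id - F - F
id / id ^ id - P - F
id / id ^ id - id - F
id / id ^ id - id - P
id / id ^ id - id - id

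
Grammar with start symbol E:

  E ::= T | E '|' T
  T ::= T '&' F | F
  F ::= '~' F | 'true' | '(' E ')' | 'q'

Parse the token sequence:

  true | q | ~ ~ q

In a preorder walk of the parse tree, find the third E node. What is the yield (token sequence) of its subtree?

true

[E [E [E [T [F true]]] | [T [F q]]] | [T [F ~ [F ~ [F q]]]]]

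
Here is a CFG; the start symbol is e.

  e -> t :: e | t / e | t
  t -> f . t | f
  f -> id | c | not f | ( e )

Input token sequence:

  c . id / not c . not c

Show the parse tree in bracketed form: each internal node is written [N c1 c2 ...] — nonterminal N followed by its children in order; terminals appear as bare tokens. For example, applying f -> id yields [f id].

e
t / e
f . t / e
c . t / e
c . f / e
c . id / e
c . id / t
c . id / f . t
c . id / not f . t
c . id / not c . t
c . id / not c . f
c . id / not c . not f
c . id / not c . not c

[e [t [f c] . [t [f id]]] / [e [t [f not [f c]] . [t [f not [f c]]]]]]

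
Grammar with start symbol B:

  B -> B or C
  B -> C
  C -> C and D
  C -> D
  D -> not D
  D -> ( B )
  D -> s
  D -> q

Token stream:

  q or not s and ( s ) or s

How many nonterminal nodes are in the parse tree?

15

[B [B [B [C [D q]]] or [C [C [D not [D s]]] and [D ( [B [C [D s]]] )]]] or [C [D s]]]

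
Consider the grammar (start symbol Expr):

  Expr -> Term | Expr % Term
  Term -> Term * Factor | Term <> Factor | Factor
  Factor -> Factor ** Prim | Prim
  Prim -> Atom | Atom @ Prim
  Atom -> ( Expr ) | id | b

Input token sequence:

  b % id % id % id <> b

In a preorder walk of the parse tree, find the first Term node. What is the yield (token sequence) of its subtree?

b

[Expr [Expr [Expr [Expr [Term [Factor [Prim [Atom b]]]]] % [Term [Factor [Prim [Atom id]]]]] % [Term [Factor [Prim [Atom id]]]]] % [Term [Term [Factor [Prim [Atom id]]]] <> [Factor [Prim [Atom b]]]]]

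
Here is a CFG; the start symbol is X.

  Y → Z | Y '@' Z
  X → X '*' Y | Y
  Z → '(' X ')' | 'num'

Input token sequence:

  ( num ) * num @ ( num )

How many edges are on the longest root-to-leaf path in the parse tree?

7

[X [X [Y [Z ( [X [Y [Z num]]] )]]] * [Y [Y [Z num]] @ [Z ( [X [Y [Z num]]] )]]]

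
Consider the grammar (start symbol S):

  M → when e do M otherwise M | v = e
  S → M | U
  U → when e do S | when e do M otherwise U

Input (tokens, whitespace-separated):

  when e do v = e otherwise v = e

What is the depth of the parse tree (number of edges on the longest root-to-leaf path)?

3

[S [M when e do [M v = e] otherwise [M v = e]]]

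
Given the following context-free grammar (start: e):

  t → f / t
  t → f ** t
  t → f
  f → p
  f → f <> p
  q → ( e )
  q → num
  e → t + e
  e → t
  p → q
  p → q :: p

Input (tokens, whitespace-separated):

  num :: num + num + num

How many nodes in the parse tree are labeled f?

3

[e [t [f [p [q num] :: [p [q num]]]]] + [e [t [f [p [q num]]]] + [e [t [f [p [q num]]]]]]]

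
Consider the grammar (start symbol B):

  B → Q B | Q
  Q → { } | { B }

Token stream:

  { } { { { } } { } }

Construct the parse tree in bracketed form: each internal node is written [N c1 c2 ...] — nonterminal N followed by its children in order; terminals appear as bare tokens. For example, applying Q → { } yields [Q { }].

B
Q B
{ } B
{ } Q
{ } { B }
{ } { Q B }
{ } { { B } B }
{ } { { Q } B }
{ } { { { } } B }
{ } { { { } } Q }
{ } { { { } } { } }

[B [Q { }] [B [Q { [B [Q { [B [Q { }]] }] [B [Q { }]]] }]]]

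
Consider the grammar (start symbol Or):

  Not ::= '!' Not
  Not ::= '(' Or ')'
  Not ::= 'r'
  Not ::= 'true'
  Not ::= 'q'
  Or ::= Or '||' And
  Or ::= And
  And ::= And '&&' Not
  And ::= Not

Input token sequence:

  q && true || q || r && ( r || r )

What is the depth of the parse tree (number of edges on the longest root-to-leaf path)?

[Or [Or [Or [And [And [Not q]] && [Not true]]] || [And [Not q]]] || [And [And [Not r]] && [Not ( [Or [Or [And [Not r]]] || [And [Not r]]] )]]]

7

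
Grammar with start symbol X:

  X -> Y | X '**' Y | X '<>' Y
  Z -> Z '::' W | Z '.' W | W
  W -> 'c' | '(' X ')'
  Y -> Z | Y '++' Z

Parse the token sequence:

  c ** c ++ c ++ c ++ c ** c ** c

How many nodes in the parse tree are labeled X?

[X [X [X [X [Y [Z [W c]]]] ** [Y [Y [Y [Y [Z [W c]]] ++ [Z [W c]]] ++ [Z [W c]]] ++ [Z [W c]]]] ** [Y [Z [W c]]]] ** [Y [Z [W c]]]]

4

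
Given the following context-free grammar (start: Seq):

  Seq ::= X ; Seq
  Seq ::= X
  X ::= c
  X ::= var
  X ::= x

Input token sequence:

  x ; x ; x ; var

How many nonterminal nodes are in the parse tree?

[Seq [X x] ; [Seq [X x] ; [Seq [X x] ; [Seq [X var]]]]]

8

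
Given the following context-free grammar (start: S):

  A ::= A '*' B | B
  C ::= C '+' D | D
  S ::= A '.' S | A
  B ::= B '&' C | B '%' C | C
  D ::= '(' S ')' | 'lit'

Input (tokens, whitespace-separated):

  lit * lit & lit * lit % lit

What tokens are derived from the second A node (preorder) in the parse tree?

[S [A [A [A [B [C [D lit]]]] * [B [B [C [D lit]]] & [C [D lit]]]] * [B [B [C [D lit]]] % [C [D lit]]]]]

lit * lit & lit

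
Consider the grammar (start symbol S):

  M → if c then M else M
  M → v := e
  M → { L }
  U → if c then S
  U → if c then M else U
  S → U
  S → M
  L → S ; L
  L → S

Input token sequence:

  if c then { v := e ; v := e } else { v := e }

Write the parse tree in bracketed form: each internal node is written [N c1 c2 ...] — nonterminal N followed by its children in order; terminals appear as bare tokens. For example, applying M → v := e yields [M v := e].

S
M
if c then M else M
if c then { L } else M
if c then { S ; L } else M
if c then { M ; L } else M
if c then { v := e ; L } else M
if c then { v := e ; S } else M
if c then { v := e ; M } else M
if c then { v := e ; v := e } else M
if c then { v := e ; v := e } else { L }
if c then { v := e ; v := e } else { S }
if c then { v := e ; v := e } else { M }
if c then { v := e ; v := e } else { v := e }

[S [M if c then [M { [L [S [M v := e]] ; [L [S [M v := e]]]] }] else [M { [L [S [M v := e]]] }]]]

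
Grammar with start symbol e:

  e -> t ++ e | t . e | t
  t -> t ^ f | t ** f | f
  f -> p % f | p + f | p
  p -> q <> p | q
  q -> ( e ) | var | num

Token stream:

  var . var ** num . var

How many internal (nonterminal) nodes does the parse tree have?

[e [t [f [p [q var]]]] . [e [t [t [f [p [q var]]]] ** [f [p [q num]]]] . [e [t [f [p [q var]]]]]]]

19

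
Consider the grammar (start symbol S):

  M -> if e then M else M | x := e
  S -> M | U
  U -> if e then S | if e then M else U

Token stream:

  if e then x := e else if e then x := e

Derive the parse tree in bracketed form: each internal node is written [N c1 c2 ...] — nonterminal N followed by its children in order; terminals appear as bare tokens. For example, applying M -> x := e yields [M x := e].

S
U
if e then M else U
if e then x := e else U
if e then x := e else if e then S
if e then x := e else if e then M
if e then x := e else if e then x := e

[S [U if e then [M x := e] else [U if e then [S [M x := e]]]]]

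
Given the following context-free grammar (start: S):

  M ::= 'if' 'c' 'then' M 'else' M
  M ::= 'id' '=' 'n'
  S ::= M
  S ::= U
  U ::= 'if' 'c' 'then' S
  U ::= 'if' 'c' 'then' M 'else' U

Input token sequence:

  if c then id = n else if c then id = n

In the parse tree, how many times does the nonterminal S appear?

[S [U if c then [M id = n] else [U if c then [S [M id = n]]]]]

2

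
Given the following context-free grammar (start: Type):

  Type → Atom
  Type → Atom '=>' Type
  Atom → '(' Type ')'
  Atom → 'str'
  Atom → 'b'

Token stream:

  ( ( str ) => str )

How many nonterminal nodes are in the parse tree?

[Type [Atom ( [Type [Atom ( [Type [Atom str]] )] => [Type [Atom str]]] )]]

8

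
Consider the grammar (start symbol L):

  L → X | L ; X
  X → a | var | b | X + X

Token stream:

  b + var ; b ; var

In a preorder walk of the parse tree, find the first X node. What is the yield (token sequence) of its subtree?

[L [L [L [X [X b] + [X var]]] ; [X b]] ; [X var]]

b + var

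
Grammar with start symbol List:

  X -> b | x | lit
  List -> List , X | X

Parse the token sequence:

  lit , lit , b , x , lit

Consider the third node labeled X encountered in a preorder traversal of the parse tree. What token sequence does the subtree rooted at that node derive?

[List [List [List [List [List [X lit]] , [X lit]] , [X b]] , [X x]] , [X lit]]

b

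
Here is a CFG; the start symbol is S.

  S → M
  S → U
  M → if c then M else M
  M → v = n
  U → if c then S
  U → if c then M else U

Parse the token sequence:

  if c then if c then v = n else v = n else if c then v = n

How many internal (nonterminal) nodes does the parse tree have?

8

[S [U if c then [M if c then [M v = n] else [M v = n]] else [U if c then [S [M v = n]]]]]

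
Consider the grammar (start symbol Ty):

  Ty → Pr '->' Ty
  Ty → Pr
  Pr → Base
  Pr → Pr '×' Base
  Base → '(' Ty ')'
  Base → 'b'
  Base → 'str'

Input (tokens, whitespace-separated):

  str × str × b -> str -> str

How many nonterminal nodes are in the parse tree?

[Ty [Pr [Pr [Pr [Base str]] × [Base str]] × [Base b]] -> [Ty [Pr [Base str]] -> [Ty [Pr [Base str]]]]]

13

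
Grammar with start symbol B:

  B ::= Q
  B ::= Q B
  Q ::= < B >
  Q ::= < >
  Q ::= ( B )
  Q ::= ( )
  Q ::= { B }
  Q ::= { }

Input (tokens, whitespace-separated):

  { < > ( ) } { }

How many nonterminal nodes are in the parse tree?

[B [Q { [B [Q < >] [B [Q ( )]]] }] [B [Q { }]]]

8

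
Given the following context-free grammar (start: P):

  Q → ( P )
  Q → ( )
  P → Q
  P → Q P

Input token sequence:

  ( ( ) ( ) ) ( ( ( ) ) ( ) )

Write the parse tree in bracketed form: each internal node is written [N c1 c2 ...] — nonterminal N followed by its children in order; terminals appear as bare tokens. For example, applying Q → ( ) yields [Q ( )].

P
Q P
( P ) P
( Q P ) P
( ( ) P ) P
( ( ) Q ) P
( ( ) ( ) ) P
( ( ) ( ) ) Q
( ( ) ( ) ) ( P )
( ( ) ( ) ) ( Q P )
( ( ) ( ) ) ( ( P ) P )
( ( ) ( ) ) ( ( Q ) P )
( ( ) ( ) ) ( ( ( ) ) P )
( ( ) ( ) ) ( ( ( ) ) Q )
( ( ) ( ) ) ( ( ( ) ) ( ) )

[P [Q ( [P [Q ( )] [P [Q ( )]]] )] [P [Q ( [P [Q ( [P [Q ( )]] )] [P [Q ( )]]] )]]]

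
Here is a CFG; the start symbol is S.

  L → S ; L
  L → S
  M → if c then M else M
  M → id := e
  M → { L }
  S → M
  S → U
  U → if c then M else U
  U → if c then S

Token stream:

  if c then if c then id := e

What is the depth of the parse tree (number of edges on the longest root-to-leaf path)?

[S [U if c then [S [U if c then [S [M id := e]]]]]]

6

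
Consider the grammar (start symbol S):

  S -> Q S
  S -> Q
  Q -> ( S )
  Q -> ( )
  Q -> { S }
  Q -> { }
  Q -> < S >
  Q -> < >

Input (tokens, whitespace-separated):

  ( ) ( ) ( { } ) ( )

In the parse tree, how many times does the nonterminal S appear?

5

[S [Q ( )] [S [Q ( )] [S [Q ( [S [Q { }]] )] [S [Q ( )]]]]]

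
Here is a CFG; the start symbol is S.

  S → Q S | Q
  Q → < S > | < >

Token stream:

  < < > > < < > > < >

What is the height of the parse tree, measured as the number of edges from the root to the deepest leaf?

[S [Q < [S [Q < >]] >] [S [Q < [S [Q < >]] >] [S [Q < >]]]]

5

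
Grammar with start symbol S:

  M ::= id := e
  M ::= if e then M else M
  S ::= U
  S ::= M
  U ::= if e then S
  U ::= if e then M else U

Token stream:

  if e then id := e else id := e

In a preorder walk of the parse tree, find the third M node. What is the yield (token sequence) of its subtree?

[S [M if e then [M id := e] else [M id := e]]]

id := e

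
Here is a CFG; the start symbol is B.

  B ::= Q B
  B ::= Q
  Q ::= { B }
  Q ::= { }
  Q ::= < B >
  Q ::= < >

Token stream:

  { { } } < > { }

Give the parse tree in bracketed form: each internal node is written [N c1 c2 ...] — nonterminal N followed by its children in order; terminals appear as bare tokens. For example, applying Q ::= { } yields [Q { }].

B
Q B
{ B } B
{ Q } B
{ { } } B
{ { } } Q B
{ { } } < > B
{ { } } < > Q
{ { } } < > { }

[B [Q { [B [Q { }]] }] [B [Q < >] [B [Q { }]]]]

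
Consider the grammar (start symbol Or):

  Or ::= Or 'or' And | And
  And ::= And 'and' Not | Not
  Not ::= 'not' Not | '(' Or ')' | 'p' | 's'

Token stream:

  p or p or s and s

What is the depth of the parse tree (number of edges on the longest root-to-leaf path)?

5

[Or [Or [Or [And [Not p]]] or [And [Not p]]] or [And [And [Not s]] and [Not s]]]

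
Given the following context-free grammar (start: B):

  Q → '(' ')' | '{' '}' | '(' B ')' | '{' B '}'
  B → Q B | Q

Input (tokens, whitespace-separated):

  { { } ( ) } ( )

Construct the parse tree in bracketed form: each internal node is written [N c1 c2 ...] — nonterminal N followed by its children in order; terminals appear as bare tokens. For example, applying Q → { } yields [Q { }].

[B [Q { [B [Q { }] [B [Q ( )]]] }] [B [Q ( )]]]

B
Q B
{ B } B
{ Q B } B
{ { } B } B
{ { } Q } B
{ { } ( ) } B
{ { } ( ) } Q
{ { } ( ) } ( )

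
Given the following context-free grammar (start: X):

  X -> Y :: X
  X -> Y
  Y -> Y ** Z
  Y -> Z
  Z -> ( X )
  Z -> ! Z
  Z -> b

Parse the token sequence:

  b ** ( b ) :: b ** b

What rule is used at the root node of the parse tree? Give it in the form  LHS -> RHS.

[X [Y [Y [Z b]] ** [Z ( [X [Y [Z b]]] )]] :: [X [Y [Y [Z b]] ** [Z b]]]]

X -> Y :: X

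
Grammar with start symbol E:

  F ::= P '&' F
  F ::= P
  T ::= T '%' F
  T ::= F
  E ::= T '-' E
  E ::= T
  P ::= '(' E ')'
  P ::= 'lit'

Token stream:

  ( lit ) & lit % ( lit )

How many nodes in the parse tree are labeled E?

[E [T [T [F [P ( [E [T [F [P lit]]]] )] & [F [P lit]]]] % [F [P ( [E [T [F [P lit]]]] )]]]]

3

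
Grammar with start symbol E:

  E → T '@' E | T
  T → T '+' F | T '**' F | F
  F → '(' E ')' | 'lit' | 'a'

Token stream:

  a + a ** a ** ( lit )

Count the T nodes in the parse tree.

[E [T [T [T [T [F a]] + [F a]] ** [F a]] ** [F ( [E [T [F lit]]] )]]]

5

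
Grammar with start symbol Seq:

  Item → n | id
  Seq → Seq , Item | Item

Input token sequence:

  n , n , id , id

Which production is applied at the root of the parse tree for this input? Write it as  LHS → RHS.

[Seq [Seq [Seq [Seq [Item n]] , [Item n]] , [Item id]] , [Item id]]

Seq → Seq , Item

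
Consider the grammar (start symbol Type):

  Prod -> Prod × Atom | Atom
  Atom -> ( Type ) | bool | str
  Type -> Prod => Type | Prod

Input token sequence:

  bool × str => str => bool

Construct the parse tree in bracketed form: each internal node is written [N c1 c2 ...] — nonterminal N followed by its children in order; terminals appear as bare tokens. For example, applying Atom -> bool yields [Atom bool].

Type
Prod => Type
Prod × Atom => Type
Atom × Atom => Type
bool × Atom => Type
bool × str => Type
bool × str => Prod => Type
bool × str => Atom => Type
bool × str => str => Type
bool × str => str => Prod
bool × str => str => Atom
bool × str => str => bool

[Type [Prod [Prod [Atom bool]] × [Atom str]] => [Type [Prod [Atom str]] => [Type [Prod [Atom bool]]]]]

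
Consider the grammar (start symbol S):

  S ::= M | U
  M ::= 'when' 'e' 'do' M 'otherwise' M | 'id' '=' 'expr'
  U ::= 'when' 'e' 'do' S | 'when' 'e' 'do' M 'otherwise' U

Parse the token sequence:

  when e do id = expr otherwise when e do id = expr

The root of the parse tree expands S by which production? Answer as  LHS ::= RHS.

[S [U when e do [M id = expr] otherwise [U when e do [S [M id = expr]]]]]

S ::= U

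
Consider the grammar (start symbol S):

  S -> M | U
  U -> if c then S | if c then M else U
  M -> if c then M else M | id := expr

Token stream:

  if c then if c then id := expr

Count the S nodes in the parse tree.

[S [U if c then [S [U if c then [S [M id := expr]]]]]]

3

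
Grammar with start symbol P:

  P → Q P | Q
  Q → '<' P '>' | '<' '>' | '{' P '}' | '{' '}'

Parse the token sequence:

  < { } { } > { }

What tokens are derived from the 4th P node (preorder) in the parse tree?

[P [Q < [P [Q { }] [P [Q { }]]] >] [P [Q { }]]]

{ }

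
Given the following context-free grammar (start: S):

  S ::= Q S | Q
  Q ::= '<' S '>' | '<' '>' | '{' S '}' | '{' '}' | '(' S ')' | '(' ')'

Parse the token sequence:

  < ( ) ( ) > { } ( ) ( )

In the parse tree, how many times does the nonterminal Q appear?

[S [Q < [S [Q ( )] [S [Q ( )]]] >] [S [Q { }] [S [Q ( )] [S [Q ( )]]]]]

6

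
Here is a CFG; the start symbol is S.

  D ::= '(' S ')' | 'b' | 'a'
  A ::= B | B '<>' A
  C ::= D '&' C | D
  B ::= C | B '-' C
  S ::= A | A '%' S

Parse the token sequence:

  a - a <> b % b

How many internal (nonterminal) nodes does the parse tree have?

[S [A [B [B [C [D a]]] - [C [D a]]] <> [A [B [C [D b]]]]] % [S [A [B [C [D b]]]]]]

17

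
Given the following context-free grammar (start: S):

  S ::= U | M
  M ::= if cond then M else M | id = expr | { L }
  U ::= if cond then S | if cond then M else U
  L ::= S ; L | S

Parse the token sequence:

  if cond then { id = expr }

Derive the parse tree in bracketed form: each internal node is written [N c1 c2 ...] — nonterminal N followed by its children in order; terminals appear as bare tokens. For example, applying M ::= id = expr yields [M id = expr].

[S [U if cond then [S [M { [L [S [M id = expr]]] }]]]]

S
U
if cond then S
if cond then M
if cond then { L }
if cond then { S }
if cond then { M }
if cond then { id = expr }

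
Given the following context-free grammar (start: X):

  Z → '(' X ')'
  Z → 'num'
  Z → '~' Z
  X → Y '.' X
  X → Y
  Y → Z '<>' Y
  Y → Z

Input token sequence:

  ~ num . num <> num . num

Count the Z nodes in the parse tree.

5

[X [Y [Z ~ [Z num]]] . [X [Y [Z num] <> [Y [Z num]]] . [X [Y [Z num]]]]]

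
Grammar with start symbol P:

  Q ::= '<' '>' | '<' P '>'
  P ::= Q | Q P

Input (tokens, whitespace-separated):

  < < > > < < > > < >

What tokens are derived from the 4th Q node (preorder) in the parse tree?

< >

[P [Q < [P [Q < >]] >] [P [Q < [P [Q < >]] >] [P [Q < >]]]]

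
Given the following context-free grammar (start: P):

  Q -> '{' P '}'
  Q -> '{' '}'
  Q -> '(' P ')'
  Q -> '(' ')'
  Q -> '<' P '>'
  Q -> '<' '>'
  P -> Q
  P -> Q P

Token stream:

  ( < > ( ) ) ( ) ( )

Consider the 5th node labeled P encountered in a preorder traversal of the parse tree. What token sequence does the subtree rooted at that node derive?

( )

[P [Q ( [P [Q < >] [P [Q ( )]]] )] [P [Q ( )] [P [Q ( )]]]]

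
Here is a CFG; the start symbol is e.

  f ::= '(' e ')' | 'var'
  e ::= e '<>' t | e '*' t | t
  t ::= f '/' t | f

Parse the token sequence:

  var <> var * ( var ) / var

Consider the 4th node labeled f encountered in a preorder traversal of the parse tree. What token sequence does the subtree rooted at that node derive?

var

[e [e [e [t [f var]]] <> [t [f var]]] * [t [f ( [e [t [f var]]] )] / [t [f var]]]]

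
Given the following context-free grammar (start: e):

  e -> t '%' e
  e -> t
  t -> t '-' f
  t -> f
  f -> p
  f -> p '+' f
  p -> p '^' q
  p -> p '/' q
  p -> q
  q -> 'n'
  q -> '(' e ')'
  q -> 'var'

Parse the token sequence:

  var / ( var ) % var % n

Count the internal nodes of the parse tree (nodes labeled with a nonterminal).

22

[e [t [f [p [p [q var]] / [q ( [e [t [f [p [q var]]]]] )]]]] % [e [t [f [p [q var]]]] % [e [t [f [p [q n]]]]]]]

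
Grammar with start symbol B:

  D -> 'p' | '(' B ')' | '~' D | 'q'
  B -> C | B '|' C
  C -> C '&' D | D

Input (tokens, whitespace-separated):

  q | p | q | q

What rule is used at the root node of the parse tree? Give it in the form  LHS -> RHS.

B -> B '|' C

[B [B [B [B [C [D q]]] | [C [D p]]] | [C [D q]]] | [C [D q]]]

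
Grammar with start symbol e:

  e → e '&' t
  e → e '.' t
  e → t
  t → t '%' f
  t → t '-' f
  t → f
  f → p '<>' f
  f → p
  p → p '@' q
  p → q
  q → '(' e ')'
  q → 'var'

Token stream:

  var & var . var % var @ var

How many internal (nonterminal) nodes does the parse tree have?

21

[e [e [e [t [f [p [q var]]]]] & [t [f [p [q var]]]]] . [t [t [f [p [q var]]]] % [f [p [p [q var]] @ [q var]]]]]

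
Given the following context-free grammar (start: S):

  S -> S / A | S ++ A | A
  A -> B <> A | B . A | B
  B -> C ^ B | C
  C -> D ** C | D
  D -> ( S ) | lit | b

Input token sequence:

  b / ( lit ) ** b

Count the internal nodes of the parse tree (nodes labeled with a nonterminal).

[S [S [A [B [C [D b]]]]] / [A [B [C [D ( [S [A [B [C [D lit]]]]] )] ** [C [D b]]]]]]

17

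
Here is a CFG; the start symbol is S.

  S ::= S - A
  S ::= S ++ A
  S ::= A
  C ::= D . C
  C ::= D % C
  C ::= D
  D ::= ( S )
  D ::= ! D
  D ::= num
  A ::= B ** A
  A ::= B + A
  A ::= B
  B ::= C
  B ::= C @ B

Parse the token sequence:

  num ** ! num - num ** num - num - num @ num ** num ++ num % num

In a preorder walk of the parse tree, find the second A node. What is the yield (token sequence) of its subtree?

[S [S [S [S [S [A [B [C [D num]]] ** [A [B [C [D ! [D num]]]]]]] - [A [B [C [D num]]] ** [A [B [C [D num]]]]]] - [A [B [C [D num]]]]] - [A [B [C [D num]] @ [B [C [D num]]]] ** [A [B [C [D num]]]]]] ++ [A [B [C [D num] % [C [D num]]]]]]

! num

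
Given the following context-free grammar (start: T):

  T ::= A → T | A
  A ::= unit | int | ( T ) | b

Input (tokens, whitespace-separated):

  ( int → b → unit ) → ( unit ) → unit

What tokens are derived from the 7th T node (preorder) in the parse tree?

unit

[T [A ( [T [A int] → [T [A b] → [T [A unit]]]] )] → [T [A ( [T [A unit]] )] → [T [A unit]]]]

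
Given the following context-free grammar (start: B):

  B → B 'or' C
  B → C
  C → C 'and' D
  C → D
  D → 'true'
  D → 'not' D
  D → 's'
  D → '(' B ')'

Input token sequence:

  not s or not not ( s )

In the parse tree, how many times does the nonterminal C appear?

[B [B [C [D not [D s]]]] or [C [D not [D not [D ( [B [C [D s]]] )]]]]]

3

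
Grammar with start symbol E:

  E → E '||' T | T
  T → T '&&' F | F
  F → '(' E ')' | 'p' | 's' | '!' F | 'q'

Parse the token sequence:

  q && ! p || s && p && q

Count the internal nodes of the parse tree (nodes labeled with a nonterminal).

13

[E [E [T [T [F q]] && [F ! [F p]]]] || [T [T [T [F s]] && [F p]] && [F q]]]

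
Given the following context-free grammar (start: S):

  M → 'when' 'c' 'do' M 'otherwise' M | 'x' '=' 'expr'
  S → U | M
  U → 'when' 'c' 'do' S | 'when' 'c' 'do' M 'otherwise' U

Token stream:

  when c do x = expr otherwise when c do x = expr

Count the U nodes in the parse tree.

2

[S [U when c do [M x = expr] otherwise [U when c do [S [M x = expr]]]]]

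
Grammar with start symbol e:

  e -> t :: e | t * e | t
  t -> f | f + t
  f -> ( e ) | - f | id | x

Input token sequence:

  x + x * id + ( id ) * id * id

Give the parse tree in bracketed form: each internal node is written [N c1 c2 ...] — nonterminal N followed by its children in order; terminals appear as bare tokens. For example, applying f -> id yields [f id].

[e [t [f x] + [t [f x]]] * [e [t [f id] + [t [f ( [e [t [f id]]] )]]] * [e [t [f id]] * [e [t [f id]]]]]]

e
t * e
f + t * e
x + t * e
x + f * e
x + x * e
x + x * t * e
x + x * f + t * e
x + x * id + t * e
x + x * id + f * e
x + x * id + ( e ) * e
x + x * id + ( t ) * e
x + x * id + ( f ) * e
x + x * id + ( id ) * e
x + x * id + ( id ) * t * e
x + x * id + ( id ) * f * e
x + x * id + ( id ) * id * e
x + x * id + ( id ) * id * t
x + x * id + ( id ) * id * f
x + x * id + ( id ) * id * id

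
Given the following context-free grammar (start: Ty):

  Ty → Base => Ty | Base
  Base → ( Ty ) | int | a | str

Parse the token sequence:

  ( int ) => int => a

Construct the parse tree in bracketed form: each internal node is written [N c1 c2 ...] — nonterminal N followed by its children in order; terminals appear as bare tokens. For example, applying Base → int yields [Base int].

Ty
Base => Ty
( Ty ) => Ty
( Base ) => Ty
( int ) => Ty
( int ) => Base => Ty
( int ) => int => Ty
( int ) => int => Base
( int ) => int => a

[Ty [Base ( [Ty [Base int]] )] => [Ty [Base int] => [Ty [Base a]]]]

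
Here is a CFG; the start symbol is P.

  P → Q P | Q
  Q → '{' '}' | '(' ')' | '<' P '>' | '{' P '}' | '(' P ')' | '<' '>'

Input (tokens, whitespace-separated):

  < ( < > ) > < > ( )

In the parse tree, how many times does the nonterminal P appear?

5

[P [Q < [P [Q ( [P [Q < >]] )]] >] [P [Q < >] [P [Q ( )]]]]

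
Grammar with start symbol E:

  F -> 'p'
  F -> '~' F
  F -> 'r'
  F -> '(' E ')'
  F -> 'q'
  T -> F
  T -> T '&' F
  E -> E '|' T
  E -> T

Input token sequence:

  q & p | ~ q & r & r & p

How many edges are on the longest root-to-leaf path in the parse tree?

7

[E [E [T [T [F q]] & [F p]]] | [T [T [T [T [F ~ [F q]]] & [F r]] & [F r]] & [F p]]]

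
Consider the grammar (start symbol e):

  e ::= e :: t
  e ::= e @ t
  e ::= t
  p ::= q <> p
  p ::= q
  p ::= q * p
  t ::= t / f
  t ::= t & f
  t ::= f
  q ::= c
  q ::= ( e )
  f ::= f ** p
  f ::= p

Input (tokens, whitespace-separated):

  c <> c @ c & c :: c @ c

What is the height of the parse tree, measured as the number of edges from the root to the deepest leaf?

[e [e [e [e [t [f [p [q c] <> [p [q c]]]]]] @ [t [t [f [p [q c]]]] & [f [p [q c]]]]] :: [t [f [p [q c]]]]] @ [t [f [p [q c]]]]]

9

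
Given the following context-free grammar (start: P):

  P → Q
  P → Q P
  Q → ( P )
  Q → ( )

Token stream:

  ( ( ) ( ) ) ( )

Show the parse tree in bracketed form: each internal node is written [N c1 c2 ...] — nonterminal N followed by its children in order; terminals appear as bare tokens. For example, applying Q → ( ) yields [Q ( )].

P
Q P
( P ) P
( Q P ) P
( ( ) P ) P
( ( ) Q ) P
( ( ) ( ) ) P
( ( ) ( ) ) Q
( ( ) ( ) ) ( )

[P [Q ( [P [Q ( )] [P [Q ( )]]] )] [P [Q ( )]]]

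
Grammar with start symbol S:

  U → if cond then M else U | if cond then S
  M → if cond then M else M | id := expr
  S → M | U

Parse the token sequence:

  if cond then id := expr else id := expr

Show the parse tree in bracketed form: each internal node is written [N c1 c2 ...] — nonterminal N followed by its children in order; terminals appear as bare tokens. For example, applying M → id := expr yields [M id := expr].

[S [M if cond then [M id := expr] else [M id := expr]]]

S
M
if cond then M else M
if cond then id := expr else M
if cond then id := expr else id := expr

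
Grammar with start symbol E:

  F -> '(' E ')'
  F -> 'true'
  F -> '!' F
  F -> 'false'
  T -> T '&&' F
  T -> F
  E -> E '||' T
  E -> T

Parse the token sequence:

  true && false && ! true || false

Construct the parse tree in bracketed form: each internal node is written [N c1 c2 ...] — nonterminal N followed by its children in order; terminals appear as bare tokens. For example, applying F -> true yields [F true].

[E [E [T [T [T [F true]] && [F false]] && [F ! [F true]]]] || [T [F false]]]

E
E || T
T || T
T && F || T
T && F && F || T
F && F && F || T
true && F && F || T
true && false && F || T
true && false && ! F || T
true && false && ! true || T
true && false && ! true || F
true && false && ! true || false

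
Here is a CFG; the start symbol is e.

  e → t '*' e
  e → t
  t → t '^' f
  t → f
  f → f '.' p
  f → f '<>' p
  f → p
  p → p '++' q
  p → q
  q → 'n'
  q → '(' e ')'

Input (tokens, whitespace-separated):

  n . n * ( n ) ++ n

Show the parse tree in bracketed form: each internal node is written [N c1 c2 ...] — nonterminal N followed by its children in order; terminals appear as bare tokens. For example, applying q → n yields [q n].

[e [t [f [f [p [q n]]] . [p [q n]]]] * [e [t [f [p [p [q ( [e [t [f [p [q n]]]]] )]] ++ [q n]]]]]]

e
t * e
f * e
f . p * e
p . p * e
q . p * e
n . p * e
n . q * e
n . n * e
n . n * t
n . n * f
n . n * p
n . n * p ++ q
n . n * q ++ q
n . n * ( e ) ++ q
n . n * ( t ) ++ q
n . n * ( f ) ++ q
n . n * ( p ) ++ q
n . n * ( q ) ++ q
n . n * ( n ) ++ q
n . n * ( n ) ++ n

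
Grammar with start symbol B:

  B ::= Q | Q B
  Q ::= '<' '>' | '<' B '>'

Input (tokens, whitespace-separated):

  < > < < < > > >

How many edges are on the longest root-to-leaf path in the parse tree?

[B [Q < >] [B [Q < [B [Q < [B [Q < >]] >]] >]]]

7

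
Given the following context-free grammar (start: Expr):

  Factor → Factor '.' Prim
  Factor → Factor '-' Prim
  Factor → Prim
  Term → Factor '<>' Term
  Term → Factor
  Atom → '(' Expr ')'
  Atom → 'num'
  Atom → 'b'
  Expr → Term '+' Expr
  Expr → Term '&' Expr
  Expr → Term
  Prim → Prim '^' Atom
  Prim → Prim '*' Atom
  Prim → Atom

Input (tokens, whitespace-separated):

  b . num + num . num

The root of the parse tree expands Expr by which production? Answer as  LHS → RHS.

Expr → Term '+' Expr

[Expr [Term [Factor [Factor [Prim [Atom b]]] . [Prim [Atom num]]]] + [Expr [Term [Factor [Factor [Prim [Atom num]]] . [Prim [Atom num]]]]]]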